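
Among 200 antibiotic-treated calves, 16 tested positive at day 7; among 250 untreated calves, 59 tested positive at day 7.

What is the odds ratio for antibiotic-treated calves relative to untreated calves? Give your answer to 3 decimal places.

odds, antibiotic-treated calves = 16/184 = 0.0870
odds, untreated calves = 59/191 = 0.3089
OR = 0.0870 / 0.3089 = 0.282

0.282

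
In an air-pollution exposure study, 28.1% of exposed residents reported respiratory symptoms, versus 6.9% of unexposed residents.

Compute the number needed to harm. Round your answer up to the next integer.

absolute risk difference = 0.212000
1 / 0.212000 = 4.717 → round up → 5

NNH ≈ 5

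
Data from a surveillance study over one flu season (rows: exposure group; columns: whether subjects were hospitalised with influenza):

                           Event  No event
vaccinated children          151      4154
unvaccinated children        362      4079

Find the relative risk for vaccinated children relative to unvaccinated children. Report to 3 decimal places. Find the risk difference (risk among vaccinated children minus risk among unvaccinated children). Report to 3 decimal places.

RR = 0.430; RD = -0.046

risk, vaccinated children = 151/4305 = 0.03508
risk, unvaccinated children = 362/4441 = 0.08151
RR = 0.03508 / 0.08151 = 0.430
risk difference = 0.03508 − 0.08151 = -0.046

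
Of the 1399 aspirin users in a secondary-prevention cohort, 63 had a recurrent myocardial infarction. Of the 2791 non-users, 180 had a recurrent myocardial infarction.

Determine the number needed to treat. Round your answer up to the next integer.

risk, aspirin users = 63/1399 = 0.045032
risk, non-users = 180/2791 = 0.064493
absolute risk difference = 0.019461
1 / 0.019461 = 51.385 → round up → 52

52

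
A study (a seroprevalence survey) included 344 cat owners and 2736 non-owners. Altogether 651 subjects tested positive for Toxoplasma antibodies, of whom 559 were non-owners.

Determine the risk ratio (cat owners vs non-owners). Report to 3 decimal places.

RR ≈ 1.309

cat owners with the outcome: 651 − 559 = 92
cat owners without the outcome: 344 − 92 = 252
non-owners without the outcome: 2736 − 559 = 2177
risk, cat owners = 92/344 = 0.2674
risk, non-owners = 559/2736 = 0.2043
RR = 0.2674 / 0.2043 = 1.309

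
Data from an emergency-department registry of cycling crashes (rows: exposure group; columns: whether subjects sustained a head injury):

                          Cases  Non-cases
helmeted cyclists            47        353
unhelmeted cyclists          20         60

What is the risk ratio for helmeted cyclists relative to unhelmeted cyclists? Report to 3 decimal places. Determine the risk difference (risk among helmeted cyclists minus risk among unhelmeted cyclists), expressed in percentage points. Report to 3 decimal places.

RR = 0.470; RD = -13.250

risk, helmeted cyclists = 47/400 = 0.1175
risk, unhelmeted cyclists = 20/80 = 0.2500
RR = 0.1175 / 0.2500 = 0.470
risk difference = 0.1175 − 0.2500 = -0.1325 → -13.250 percentage points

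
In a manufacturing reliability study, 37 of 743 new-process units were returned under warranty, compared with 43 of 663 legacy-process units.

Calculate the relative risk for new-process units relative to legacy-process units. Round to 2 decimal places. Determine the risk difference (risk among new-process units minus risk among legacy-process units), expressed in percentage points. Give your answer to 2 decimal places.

RR = 0.77; RD = -1.51

risk, new-process units = 37/743 = 0.04980
risk, legacy-process units = 43/663 = 0.06486
RR = 0.04980 / 0.06486 = 0.77
risk difference = 0.04980 − 0.06486 = -0.01506 → -1.51 percentage points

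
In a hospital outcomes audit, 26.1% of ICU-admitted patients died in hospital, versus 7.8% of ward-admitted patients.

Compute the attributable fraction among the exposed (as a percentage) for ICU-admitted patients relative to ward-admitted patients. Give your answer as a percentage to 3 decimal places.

AR% = (0.2610 − 0.0780) / 0.2610 = 0.7011 → 70.115%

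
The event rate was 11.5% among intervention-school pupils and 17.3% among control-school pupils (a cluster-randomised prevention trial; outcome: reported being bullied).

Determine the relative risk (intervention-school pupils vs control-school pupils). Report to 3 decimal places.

RR = 0.1150 / 0.1730 = 0.665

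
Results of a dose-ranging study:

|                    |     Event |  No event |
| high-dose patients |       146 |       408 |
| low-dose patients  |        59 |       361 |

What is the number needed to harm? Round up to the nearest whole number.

risk, high-dose patients = 146/554 = 0.263538
risk, low-dose patients = 59/420 = 0.140476
absolute risk difference = 0.123062
1 / 0.123062 = 8.126 → round up → 9

NNH: 9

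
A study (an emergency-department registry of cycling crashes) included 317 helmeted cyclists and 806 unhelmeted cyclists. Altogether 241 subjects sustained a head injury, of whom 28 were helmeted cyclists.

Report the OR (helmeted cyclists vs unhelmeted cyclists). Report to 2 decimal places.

OR ≈ 0.27

helmeted cyclists without the outcome: 317 − 28 = 289
unhelmeted cyclists with the outcome: 241 − 28 = 213
unhelmeted cyclists without the outcome: 806 − 213 = 593
OR = (28 × 593) / (289 × 213) = 16604/61557 ≈ 0.27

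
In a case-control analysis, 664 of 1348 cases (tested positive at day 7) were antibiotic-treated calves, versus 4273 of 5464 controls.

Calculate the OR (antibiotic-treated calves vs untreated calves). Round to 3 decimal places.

OR = (664 × 1191) / (4273 × 684) = 790824/2922732 ≈ 0.271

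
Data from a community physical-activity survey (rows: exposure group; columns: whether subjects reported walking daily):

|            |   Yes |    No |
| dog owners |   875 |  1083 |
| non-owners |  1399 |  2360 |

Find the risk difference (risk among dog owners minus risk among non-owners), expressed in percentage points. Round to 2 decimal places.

risk, dog owners = 875/1958 = 0.4469
risk, non-owners = 1399/3759 = 0.3722
risk difference = 0.4469 − 0.3722 = 0.0747 → 7.47 percentage points

7.47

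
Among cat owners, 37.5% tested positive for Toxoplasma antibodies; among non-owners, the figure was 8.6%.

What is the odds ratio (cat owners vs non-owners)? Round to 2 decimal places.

OR ≈ 6.38

odds, cat owners = 0.3750/0.6250 = 0.6000
odds, non-owners = 0.0860/0.9140 = 0.0941
OR = 0.6000 / 0.0941 = 6.38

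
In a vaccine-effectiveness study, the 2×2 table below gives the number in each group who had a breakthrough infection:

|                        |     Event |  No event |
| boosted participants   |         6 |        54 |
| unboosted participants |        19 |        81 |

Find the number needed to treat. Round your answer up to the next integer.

NNT ≈ 12

risk, boosted participants = 6/60 = 0.100000
risk, unboosted participants = 19/100 = 0.190000
absolute risk difference = 0.090000
1 / 0.090000 = 11.111 → round up → 12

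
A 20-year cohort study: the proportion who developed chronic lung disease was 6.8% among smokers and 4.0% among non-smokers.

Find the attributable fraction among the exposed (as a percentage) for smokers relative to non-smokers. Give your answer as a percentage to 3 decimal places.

AR% = (0.06800 − 0.04000) / 0.06800 = 0.4118 → 41.176%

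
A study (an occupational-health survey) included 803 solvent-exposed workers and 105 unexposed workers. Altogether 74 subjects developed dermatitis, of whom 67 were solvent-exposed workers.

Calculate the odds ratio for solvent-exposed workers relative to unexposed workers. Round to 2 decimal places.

solvent-exposed workers without the outcome: 803 − 67 = 736
unexposed workers with the outcome: 74 − 67 = 7
unexposed workers without the outcome: 105 − 7 = 98
odds, solvent-exposed workers = 67/736 = 0.0910
odds, unexposed workers = 7/98 = 0.0714
OR = 0.0910 / 0.0714 = 1.27

OR = 1.27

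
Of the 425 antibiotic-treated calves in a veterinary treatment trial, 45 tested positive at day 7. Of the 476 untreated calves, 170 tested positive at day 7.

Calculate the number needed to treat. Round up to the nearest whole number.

NNT ≈ 4

risk, antibiotic-treated calves = 45/425 = 0.105882
risk, untreated calves = 170/476 = 0.357143
absolute risk difference = 0.251261
1 / 0.251261 = 3.980 → round up → 4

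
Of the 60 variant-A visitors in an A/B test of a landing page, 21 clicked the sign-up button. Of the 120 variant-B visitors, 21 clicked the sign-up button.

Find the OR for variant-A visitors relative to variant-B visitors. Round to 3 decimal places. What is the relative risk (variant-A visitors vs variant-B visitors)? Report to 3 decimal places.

OR = 2.538; RR = 2.000

OR = (21 × 99) / (39 × 21) = 2079/819 ≈ 2.538
risk, variant-A visitors = 21/60 = 0.3500
risk, variant-B visitors = 21/120 = 0.1750
RR = 0.3500 / 0.1750 = 2.000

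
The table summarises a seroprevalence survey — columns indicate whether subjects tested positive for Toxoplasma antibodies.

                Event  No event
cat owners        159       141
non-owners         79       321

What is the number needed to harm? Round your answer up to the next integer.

risk, cat owners = 159/300 = 0.530000
risk, non-owners = 79/400 = 0.197500
absolute risk difference = 0.332500
1 / 0.332500 = 3.008 → round up → 4

NNH: 4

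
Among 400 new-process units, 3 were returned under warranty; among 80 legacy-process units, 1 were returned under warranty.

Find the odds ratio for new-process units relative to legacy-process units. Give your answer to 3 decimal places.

OR ≈ 0.597

odds, new-process units = 3/397 = 0.00756
odds, legacy-process units = 1/79 = 0.01266
OR = 0.00756 / 0.01266 = 0.597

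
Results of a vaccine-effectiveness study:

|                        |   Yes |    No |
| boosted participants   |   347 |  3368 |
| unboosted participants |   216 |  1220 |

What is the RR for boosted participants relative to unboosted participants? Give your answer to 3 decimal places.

0.621

risk, boosted participants = 347/3715 = 0.0934
risk, unboosted participants = 216/1436 = 0.1504
RR = 0.0934 / 0.1504 = 0.621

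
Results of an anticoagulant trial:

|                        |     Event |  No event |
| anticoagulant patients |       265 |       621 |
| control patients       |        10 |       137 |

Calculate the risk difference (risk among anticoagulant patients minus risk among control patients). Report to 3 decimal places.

0.231

risk, anticoagulant patients = 265/886 = 0.2991
risk, control patients = 10/147 = 0.0680
risk difference = 0.2991 − 0.0680 = 0.231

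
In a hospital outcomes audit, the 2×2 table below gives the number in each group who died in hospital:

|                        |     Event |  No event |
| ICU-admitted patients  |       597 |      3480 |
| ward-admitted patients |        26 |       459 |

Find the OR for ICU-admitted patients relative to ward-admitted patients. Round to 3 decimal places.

OR = (597 × 459) / (3480 × 26) = 274023/90480 ≈ 3.029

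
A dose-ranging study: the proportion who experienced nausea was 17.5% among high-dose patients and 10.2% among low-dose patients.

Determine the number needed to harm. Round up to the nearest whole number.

absolute risk difference = 0.073000
1 / 0.073000 = 13.699 → round up → 14

NNH ≈ 14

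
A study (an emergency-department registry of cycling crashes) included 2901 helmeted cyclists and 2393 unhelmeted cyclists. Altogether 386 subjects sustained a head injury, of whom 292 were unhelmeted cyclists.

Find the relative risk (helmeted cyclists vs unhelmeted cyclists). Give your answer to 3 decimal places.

helmeted cyclists with the outcome: 386 − 292 = 94
helmeted cyclists without the outcome: 2901 − 94 = 2807
unhelmeted cyclists without the outcome: 2393 − 292 = 2101
risk, helmeted cyclists = 94/2901 = 0.03240
risk, unhelmeted cyclists = 292/2393 = 0.12202
RR = 0.03240 / 0.12202 = 0.266

RR ≈ 0.266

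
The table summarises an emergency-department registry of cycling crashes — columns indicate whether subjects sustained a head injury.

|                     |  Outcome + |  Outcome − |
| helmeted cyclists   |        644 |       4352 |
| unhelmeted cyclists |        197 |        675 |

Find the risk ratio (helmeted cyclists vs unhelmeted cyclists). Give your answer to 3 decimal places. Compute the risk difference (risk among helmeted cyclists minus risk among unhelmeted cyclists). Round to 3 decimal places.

risk, helmeted cyclists = 644/4996 = 0.1289
risk, unhelmeted cyclists = 197/872 = 0.2259
RR = 0.1289 / 0.2259 = 0.571
risk difference = 0.1289 − 0.2259 = -0.097

RR = 0.571; RD = -0.097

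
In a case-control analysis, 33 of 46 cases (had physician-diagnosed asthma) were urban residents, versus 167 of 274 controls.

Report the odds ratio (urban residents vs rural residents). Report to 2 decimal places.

odds, urban residents = 33/167 = 0.1976
odds, rural residents = 13/107 = 0.1215
OR = 0.1976 / 0.1215 = 1.63

OR = 1.63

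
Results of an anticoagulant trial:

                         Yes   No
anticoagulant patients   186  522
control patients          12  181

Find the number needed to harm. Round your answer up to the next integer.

5

risk, anticoagulant patients = 186/708 = 0.262712
risk, control patients = 12/193 = 0.062176
absolute risk difference = 0.200536
1 / 0.200536 = 4.987 → round up → 5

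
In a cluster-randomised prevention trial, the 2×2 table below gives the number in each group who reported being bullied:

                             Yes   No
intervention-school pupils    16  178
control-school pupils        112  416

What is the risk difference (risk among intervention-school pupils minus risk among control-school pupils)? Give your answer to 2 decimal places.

-0.13

risk, intervention-school pupils = 16/194 = 0.0825
risk, control-school pupils = 112/528 = 0.2121
risk difference = 0.0825 − 0.2121 = -0.13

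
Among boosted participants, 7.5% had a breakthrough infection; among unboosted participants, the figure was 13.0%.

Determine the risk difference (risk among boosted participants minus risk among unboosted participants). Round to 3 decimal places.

risk difference = 0.0750 − 0.1300 = -0.055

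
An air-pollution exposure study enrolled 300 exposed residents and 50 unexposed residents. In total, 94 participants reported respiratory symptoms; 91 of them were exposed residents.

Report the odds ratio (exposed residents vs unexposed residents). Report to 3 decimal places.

exposed residents without the outcome: 300 − 91 = 209
unexposed residents with the outcome: 94 − 91 = 3
unexposed residents without the outcome: 50 − 3 = 47
OR = (91 × 47) / (209 × 3) = 4277/627 ≈ 6.821

6.821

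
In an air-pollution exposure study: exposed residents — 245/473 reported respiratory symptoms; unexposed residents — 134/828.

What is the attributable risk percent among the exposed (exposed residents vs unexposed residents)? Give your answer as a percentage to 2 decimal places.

AR% ≈ 68.76%

risk, exposed residents = 245/473 = 0.5180
risk, unexposed residents = 134/828 = 0.1618
AR% = (0.5180 − 0.1618) / 0.5180 = 0.6876 → 68.76%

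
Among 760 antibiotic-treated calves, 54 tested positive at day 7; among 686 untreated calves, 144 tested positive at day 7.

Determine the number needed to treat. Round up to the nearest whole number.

risk, antibiotic-treated calves = 54/760 = 0.071053
risk, untreated calves = 144/686 = 0.209913
absolute risk difference = 0.138860
1 / 0.138860 = 7.201 → round up → 8

8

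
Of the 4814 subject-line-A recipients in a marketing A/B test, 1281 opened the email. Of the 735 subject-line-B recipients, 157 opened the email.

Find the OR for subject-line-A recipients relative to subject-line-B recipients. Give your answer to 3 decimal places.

OR = (1281 × 578) / (3533 × 157) = 740418/554681 ≈ 1.335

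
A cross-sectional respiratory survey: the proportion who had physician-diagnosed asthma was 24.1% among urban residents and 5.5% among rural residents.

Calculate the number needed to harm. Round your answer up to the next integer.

6

absolute risk difference = 0.186000
1 / 0.186000 = 5.376 → round up → 6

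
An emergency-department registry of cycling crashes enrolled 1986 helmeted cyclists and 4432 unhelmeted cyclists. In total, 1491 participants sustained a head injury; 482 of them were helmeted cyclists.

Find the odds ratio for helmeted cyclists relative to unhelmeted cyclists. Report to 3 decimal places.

OR = 1.087

helmeted cyclists without the outcome: 1986 − 482 = 1504
unhelmeted cyclists with the outcome: 1491 − 482 = 1009
unhelmeted cyclists without the outcome: 4432 − 1009 = 3423
OR = (482 × 3423) / (1504 × 1009) = 1649886/1517536 ≈ 1.087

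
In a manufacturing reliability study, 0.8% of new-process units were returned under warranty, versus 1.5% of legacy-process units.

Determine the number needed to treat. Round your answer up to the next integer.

143

absolute risk difference = 0.007000
1 / 0.007000 = 142.857 → round up → 143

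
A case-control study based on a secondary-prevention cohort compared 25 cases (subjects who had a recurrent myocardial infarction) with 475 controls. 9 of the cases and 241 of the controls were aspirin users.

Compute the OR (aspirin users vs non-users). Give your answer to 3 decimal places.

OR ≈ 0.546

odds, aspirin users = 9/241 = 0.03734
odds, non-users = 16/234 = 0.06838
OR = 0.03734 / 0.06838 = 0.546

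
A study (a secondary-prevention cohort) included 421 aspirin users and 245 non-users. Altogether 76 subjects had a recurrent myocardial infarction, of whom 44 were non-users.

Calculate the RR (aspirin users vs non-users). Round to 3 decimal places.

aspirin users with the outcome: 76 − 44 = 32
aspirin users without the outcome: 421 − 32 = 389
non-users without the outcome: 245 − 44 = 201
risk, aspirin users = 32/421 = 0.0760
risk, non-users = 44/245 = 0.1796
RR = 0.0760 / 0.1796 = 0.423

RR ≈ 0.423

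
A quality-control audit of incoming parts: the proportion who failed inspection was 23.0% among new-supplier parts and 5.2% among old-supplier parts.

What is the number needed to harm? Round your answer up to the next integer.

6

absolute risk difference = 0.178000
1 / 0.178000 = 5.618 → round up → 6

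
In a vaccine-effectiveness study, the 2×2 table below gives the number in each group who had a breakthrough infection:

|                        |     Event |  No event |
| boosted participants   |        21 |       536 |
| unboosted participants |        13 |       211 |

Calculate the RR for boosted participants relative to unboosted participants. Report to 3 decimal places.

0.650

risk, boosted participants = 21/557 = 0.03770
risk, unboosted participants = 13/224 = 0.05804
RR = 0.03770 / 0.05804 = 0.650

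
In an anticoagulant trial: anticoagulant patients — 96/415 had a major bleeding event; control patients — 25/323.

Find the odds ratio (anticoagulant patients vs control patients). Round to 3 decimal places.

OR = (96 × 298) / (319 × 25) = 28608/7975 ≈ 3.587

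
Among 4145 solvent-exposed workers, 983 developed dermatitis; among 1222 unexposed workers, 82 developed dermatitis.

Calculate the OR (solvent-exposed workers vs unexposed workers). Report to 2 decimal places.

OR = (983 × 1140) / (3162 × 82) = 1120620/259284 ≈ 4.32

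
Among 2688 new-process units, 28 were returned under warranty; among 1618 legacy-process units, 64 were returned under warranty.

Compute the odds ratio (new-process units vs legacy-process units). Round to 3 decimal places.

odds, new-process units = 28/2660 = 0.01053
odds, legacy-process units = 64/1554 = 0.04118
OR = 0.01053 / 0.04118 = 0.256

OR ≈ 0.256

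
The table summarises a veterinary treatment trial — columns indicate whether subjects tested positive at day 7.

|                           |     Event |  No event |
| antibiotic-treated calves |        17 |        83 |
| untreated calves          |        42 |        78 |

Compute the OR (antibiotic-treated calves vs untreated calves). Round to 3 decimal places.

OR = (17 × 78) / (83 × 42) = 1326/3486 ≈ 0.380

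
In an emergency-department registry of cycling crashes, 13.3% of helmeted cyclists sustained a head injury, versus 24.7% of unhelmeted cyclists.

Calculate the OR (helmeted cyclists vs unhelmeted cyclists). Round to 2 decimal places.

0.47

odds, helmeted cyclists = 0.1330/0.8670 = 0.1534
odds, unhelmeted cyclists = 0.2470/0.7530 = 0.3280
OR = 0.1534 / 0.3280 = 0.47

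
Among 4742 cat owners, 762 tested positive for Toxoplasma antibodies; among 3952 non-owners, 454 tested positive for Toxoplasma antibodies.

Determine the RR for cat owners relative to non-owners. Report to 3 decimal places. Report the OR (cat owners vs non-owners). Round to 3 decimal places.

RR = 1.399; OR = 1.475

risk, cat owners = 762/4742 = 0.1607
risk, non-owners = 454/3952 = 0.1149
RR = 0.1607 / 0.1149 = 1.399
OR = (762 × 3498) / (3980 × 454) = 2665476/1806920 ≈ 1.475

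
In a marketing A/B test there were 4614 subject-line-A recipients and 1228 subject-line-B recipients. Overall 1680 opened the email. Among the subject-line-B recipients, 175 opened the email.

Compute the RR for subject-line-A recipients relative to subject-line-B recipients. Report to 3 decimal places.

RR: 2.289

subject-line-A recipients with the outcome: 1680 − 175 = 1505
subject-line-A recipients without the outcome: 4614 − 1505 = 3109
subject-line-B recipients without the outcome: 1228 − 175 = 1053
risk, subject-line-A recipients = 1505/4614 = 0.3262
risk, subject-line-B recipients = 175/1228 = 0.1425
RR = 0.3262 / 0.1425 = 2.289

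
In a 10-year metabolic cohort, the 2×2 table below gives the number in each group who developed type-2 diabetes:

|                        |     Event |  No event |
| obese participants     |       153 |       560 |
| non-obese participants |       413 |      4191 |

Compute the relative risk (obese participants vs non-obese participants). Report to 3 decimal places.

risk, obese participants = 153/713 = 0.2146
risk, non-obese participants = 413/4604 = 0.0897
RR = 0.2146 / 0.0897 = 2.392

RR ≈ 2.392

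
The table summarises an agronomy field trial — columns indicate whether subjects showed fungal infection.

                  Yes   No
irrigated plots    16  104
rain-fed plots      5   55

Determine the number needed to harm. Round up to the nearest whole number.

NNH: 20

risk, irrigated plots = 16/120 = 0.133333
risk, rain-fed plots = 5/60 = 0.083333
absolute risk difference = 0.050000
1 / 0.050000 = 20.000 → round up → 20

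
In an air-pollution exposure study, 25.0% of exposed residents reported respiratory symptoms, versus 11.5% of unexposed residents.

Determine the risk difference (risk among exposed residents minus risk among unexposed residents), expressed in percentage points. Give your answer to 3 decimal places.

risk difference = 0.2500 − 0.1150 = 0.1350 → 13.500 percentage points

RD = 13.500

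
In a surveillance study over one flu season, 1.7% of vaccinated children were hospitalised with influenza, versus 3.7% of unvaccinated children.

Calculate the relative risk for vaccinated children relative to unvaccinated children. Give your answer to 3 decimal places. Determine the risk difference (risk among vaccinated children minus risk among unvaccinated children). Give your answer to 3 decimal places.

RR = 0.459; RD = -0.020

RR = 0.01700 / 0.03700 = 0.459
risk difference = 0.01700 − 0.03700 = -0.020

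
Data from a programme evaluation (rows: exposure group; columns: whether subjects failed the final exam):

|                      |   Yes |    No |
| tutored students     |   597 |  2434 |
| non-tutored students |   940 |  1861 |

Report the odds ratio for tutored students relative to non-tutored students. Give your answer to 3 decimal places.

OR ≈ 0.486

odds, tutored students = 597/2434 = 0.2453
odds, non-tutored students = 940/1861 = 0.5051
OR = 0.2453 / 0.5051 = 0.486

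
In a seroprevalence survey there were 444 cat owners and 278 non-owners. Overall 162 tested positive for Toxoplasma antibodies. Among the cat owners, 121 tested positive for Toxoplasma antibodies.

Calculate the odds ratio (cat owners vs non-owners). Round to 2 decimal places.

OR = 2.17

cat owners without the outcome: 444 − 121 = 323
non-owners with the outcome: 162 − 121 = 41
non-owners without the outcome: 278 − 41 = 237
odds, cat owners = 121/323 = 0.3746
odds, non-owners = 41/237 = 0.1730
OR = 0.3746 / 0.1730 = 2.17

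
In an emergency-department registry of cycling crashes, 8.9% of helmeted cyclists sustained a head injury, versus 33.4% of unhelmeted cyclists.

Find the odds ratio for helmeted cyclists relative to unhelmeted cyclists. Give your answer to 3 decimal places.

odds, helmeted cyclists = 0.0890/0.9110 = 0.0977
odds, unhelmeted cyclists = 0.3340/0.6660 = 0.5015
OR = 0.0977 / 0.5015 = 0.195

OR = 0.195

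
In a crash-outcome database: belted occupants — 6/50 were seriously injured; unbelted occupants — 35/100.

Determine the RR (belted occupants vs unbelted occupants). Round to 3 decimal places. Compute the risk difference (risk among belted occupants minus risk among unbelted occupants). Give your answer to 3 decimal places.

risk, belted occupants = 6/50 = 0.1200
risk, unbelted occupants = 35/100 = 0.3500
RR = 0.1200 / 0.3500 = 0.343
risk difference = 0.1200 − 0.3500 = -0.230

RR = 0.343; RD = -0.230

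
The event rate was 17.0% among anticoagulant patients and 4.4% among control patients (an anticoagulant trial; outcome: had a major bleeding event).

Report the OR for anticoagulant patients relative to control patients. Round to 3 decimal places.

OR: 4.450

odds, anticoagulant patients = 0.17000/0.83000 = 0.20482
odds, control patients = 0.04400/0.95600 = 0.04603
OR = 0.20482 / 0.04603 = 4.450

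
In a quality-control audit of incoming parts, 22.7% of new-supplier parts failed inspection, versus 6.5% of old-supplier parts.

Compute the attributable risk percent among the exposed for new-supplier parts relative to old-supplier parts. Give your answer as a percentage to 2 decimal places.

AR% = (0.2270 − 0.0650) / 0.2270 = 0.7137 → 71.37%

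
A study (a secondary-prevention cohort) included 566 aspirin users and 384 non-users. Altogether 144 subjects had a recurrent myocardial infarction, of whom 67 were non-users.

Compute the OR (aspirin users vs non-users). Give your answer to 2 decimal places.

0.75

aspirin users with the outcome: 144 − 67 = 77
aspirin users without the outcome: 566 − 77 = 489
non-users without the outcome: 384 − 67 = 317
OR = (77 × 317) / (489 × 67) = 24409/32763 ≈ 0.75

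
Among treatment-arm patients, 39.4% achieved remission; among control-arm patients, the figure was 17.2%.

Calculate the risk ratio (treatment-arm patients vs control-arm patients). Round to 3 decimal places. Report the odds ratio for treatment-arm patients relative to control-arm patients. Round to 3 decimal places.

RR = 2.291; OR = 3.130

RR = 0.3940 / 0.1720 = 2.291
odds, treatment-arm patients = 0.3940/0.6060 = 0.6502
odds, control-arm patients = 0.1720/0.8280 = 0.2077
OR = 0.6502 / 0.2077 = 3.130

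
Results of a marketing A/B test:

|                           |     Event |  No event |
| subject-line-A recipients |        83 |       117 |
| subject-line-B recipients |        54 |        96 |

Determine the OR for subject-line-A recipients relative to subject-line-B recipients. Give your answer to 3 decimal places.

OR = (83 × 96) / (117 × 54) = 7968/6318 ≈ 1.261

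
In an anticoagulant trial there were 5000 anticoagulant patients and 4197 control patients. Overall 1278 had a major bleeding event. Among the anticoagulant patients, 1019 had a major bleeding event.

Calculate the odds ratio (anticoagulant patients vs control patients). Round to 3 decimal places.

anticoagulant patients without the outcome: 5000 − 1019 = 3981
control patients with the outcome: 1278 − 1019 = 259
control patients without the outcome: 4197 − 259 = 3938
OR = (1019 × 3938) / (3981 × 259) = 4012822/1031079 ≈ 3.892

OR: 3.892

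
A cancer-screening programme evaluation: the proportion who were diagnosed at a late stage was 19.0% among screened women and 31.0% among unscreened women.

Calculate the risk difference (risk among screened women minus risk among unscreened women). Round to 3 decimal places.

risk difference = 0.1900 − 0.3100 = -0.120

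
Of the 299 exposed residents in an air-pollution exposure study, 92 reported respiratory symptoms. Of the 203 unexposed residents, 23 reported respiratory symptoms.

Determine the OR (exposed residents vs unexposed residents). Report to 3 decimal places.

OR = (92 × 180) / (207 × 23) = 16560/4761 ≈ 3.478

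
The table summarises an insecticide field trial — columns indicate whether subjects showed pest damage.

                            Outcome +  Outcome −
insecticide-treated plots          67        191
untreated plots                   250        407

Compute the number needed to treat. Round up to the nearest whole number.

9

risk, insecticide-treated plots = 67/258 = 0.259690
risk, untreated plots = 250/657 = 0.380518
absolute risk difference = 0.120828
1 / 0.120828 = 8.276 → round up → 9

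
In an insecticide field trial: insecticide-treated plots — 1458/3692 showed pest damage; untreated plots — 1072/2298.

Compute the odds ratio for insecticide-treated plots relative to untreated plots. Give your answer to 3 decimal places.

0.746

odds, insecticide-treated plots = 1458/2234 = 0.6526
odds, untreated plots = 1072/1226 = 0.8744
OR = 0.6526 / 0.8744 = 0.746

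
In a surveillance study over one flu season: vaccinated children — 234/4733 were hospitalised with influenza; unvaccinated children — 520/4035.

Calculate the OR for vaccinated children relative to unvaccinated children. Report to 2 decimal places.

OR = (234 × 3515) / (4499 × 520) = 822510/2339480 ≈ 0.35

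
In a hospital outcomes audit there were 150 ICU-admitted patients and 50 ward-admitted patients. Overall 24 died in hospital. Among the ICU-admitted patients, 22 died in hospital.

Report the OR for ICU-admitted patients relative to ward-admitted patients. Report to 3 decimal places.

ICU-admitted patients without the outcome: 150 − 22 = 128
ward-admitted patients with the outcome: 24 − 22 = 2
ward-admitted patients without the outcome: 50 − 2 = 48
odds, ICU-admitted patients = 22/128 = 0.17188
odds, ward-admitted patients = 2/48 = 0.04167
OR = 0.17188 / 0.04167 = 4.125

OR: 4.125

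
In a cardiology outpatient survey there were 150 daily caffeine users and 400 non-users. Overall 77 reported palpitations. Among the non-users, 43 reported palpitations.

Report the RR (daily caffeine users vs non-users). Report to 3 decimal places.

RR ≈ 2.109

daily caffeine users with the outcome: 77 − 43 = 34
daily caffeine users without the outcome: 150 − 34 = 116
non-users without the outcome: 400 − 43 = 357
risk, daily caffeine users = 34/150 = 0.2267
risk, non-users = 43/400 = 0.1075
RR = 0.2267 / 0.1075 = 2.109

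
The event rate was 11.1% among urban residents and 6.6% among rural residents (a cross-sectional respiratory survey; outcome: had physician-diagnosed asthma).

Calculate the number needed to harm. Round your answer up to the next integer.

NNH: 23

absolute risk difference = 0.045000
1 / 0.045000 = 22.222 → round up → 23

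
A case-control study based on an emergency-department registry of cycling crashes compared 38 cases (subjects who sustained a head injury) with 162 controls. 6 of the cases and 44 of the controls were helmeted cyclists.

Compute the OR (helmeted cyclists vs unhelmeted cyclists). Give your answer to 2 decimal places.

OR = (6 × 118) / (44 × 32) = 708/1408 ≈ 0.50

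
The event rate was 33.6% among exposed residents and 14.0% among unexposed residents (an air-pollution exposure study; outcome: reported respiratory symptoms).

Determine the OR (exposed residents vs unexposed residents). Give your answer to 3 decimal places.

odds, exposed residents = 0.3360/0.6640 = 0.5060
odds, unexposed residents = 0.1400/0.8600 = 0.1628
OR = 0.5060 / 0.1628 = 3.108

3.108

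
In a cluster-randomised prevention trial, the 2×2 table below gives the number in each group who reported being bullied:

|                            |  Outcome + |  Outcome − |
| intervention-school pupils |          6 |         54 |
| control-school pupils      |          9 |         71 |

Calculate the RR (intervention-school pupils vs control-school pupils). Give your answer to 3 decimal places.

risk, intervention-school pupils = 6/60 = 0.1000
risk, control-school pupils = 9/80 = 0.1125
RR = 0.1000 / 0.1125 = 0.889

0.889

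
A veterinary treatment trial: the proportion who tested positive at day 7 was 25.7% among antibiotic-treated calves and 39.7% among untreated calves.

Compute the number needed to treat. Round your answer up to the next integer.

8

absolute risk difference = 0.140000
1 / 0.140000 = 7.143 → round up → 8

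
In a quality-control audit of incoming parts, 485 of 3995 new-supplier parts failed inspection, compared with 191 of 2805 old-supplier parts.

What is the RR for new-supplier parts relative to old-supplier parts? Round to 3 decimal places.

risk, new-supplier parts = 485/3995 = 0.1214
risk, old-supplier parts = 191/2805 = 0.0681
RR = 0.1214 / 0.0681 = 1.783

1.783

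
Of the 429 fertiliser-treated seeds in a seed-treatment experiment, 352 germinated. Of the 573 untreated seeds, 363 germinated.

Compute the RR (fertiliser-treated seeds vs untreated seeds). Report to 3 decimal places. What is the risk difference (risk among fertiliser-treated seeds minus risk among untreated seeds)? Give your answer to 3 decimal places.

RR = 1.295; RD = 0.187

risk, fertiliser-treated seeds = 352/429 = 0.8205
risk, untreated seeds = 363/573 = 0.6335
RR = 0.8205 / 0.6335 = 1.295
risk difference = 0.8205 − 0.6335 = 0.187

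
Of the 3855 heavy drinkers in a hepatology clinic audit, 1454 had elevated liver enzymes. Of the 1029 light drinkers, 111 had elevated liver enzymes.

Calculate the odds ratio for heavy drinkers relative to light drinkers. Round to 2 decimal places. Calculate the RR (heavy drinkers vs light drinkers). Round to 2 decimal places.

odds, heavy drinkers = 1454/2401 = 0.6056
odds, light drinkers = 111/918 = 0.1209
OR = 0.6056 / 0.1209 = 5.01
risk, heavy drinkers = 1454/3855 = 0.3772
risk, light drinkers = 111/1029 = 0.1079
RR = 0.3772 / 0.1079 = 3.50

OR = 5.01; RR = 3.50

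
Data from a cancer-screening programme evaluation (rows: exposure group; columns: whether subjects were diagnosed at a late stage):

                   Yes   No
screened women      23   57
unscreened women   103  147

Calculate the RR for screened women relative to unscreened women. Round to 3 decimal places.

RR = 0.698

risk, screened women = 23/80 = 0.2875
risk, unscreened women = 103/250 = 0.4120
RR = 0.2875 / 0.4120 = 0.698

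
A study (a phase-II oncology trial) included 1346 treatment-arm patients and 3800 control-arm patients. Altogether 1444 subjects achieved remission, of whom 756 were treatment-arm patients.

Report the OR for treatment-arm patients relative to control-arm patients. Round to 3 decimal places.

5.796

treatment-arm patients without the outcome: 1346 − 756 = 590
control-arm patients with the outcome: 1444 − 756 = 688
control-arm patients without the outcome: 3800 − 688 = 3112
OR = (756 × 3112) / (590 × 688) = 2352672/405920 ≈ 5.796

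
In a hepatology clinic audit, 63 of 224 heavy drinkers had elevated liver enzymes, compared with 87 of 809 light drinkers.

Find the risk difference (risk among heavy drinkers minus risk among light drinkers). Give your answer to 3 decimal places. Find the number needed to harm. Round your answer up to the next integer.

RD = 0.174; NNH = 6

risk, heavy drinkers = 63/224 = 0.2812
risk, light drinkers = 87/809 = 0.1075
risk difference = 0.2812 − 0.1075 = 0.174
absolute risk difference = 0.173710
1 / 0.173710 = 5.757 → round up → 6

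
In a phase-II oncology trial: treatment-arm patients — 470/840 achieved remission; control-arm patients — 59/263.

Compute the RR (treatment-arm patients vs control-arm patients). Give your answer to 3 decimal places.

risk, treatment-arm patients = 470/840 = 0.5595
risk, control-arm patients = 59/263 = 0.2243
RR = 0.5595 / 0.2243 = 2.494

2.494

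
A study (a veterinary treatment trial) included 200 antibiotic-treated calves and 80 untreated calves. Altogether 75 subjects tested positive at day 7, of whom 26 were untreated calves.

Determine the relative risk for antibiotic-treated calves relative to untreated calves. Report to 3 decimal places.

antibiotic-treated calves with the outcome: 75 − 26 = 49
antibiotic-treated calves without the outcome: 200 − 49 = 151
untreated calves without the outcome: 80 − 26 = 54
risk, antibiotic-treated calves = 49/200 = 0.2450
risk, untreated calves = 26/80 = 0.3250
RR = 0.2450 / 0.3250 = 0.754

RR: 0.754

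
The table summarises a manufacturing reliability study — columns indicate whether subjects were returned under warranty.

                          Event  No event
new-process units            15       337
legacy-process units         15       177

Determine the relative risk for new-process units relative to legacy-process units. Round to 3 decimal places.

RR ≈ 0.545

risk, new-process units = 15/352 = 0.04261
risk, legacy-process units = 15/192 = 0.07812
RR = 0.04261 / 0.07812 = 0.545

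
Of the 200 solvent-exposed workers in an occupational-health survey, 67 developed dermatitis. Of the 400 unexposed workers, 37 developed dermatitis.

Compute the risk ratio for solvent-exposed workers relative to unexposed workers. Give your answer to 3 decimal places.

RR = 3.622

risk, solvent-exposed workers = 67/200 = 0.3350
risk, unexposed workers = 37/400 = 0.0925
RR = 0.3350 / 0.0925 = 3.622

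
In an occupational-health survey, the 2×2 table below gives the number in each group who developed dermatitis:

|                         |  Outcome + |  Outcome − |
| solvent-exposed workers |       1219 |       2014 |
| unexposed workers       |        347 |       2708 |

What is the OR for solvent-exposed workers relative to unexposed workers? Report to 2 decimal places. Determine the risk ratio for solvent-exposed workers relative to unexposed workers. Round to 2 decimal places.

OR = 4.72; RR = 3.32

OR = (1219 × 2708) / (2014 × 347) = 3301052/698858 ≈ 4.72
risk, solvent-exposed workers = 1219/3233 = 0.3770
risk, unexposed workers = 347/3055 = 0.1136
RR = 0.3770 / 0.1136 = 3.32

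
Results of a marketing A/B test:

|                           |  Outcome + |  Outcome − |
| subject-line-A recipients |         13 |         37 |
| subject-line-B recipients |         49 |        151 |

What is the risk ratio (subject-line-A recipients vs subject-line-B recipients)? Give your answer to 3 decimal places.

1.061

risk, subject-line-A recipients = 13/50 = 0.2600
risk, subject-line-B recipients = 49/200 = 0.2450
RR = 0.2600 / 0.2450 = 1.061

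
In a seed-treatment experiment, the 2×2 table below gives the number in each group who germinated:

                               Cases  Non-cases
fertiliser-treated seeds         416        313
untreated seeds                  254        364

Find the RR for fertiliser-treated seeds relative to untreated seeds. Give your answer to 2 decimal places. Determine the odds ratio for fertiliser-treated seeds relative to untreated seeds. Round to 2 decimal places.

risk, fertiliser-treated seeds = 416/729 = 0.5706
risk, untreated seeds = 254/618 = 0.4110
RR = 0.5706 / 0.4110 = 1.39
OR = (416 × 364) / (313 × 254) = 151424/79502 ≈ 1.90

RR = 1.39; OR = 1.90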